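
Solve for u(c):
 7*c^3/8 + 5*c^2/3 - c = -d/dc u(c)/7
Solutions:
 u(c) = C1 - 49*c^4/32 - 35*c^3/9 + 7*c^2/2


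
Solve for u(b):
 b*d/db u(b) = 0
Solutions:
 u(b) = C1


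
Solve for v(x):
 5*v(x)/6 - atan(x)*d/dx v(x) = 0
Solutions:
 v(x) = C1*exp(5*Integral(1/atan(x), x)/6)


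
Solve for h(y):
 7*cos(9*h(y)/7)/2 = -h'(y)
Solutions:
 7*y/2 - 7*log(sin(9*h(y)/7) - 1)/18 + 7*log(sin(9*h(y)/7) + 1)/18 = C1


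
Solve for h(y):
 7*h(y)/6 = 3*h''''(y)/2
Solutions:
 h(y) = C1*exp(-sqrt(3)*7^(1/4)*y/3) + C2*exp(sqrt(3)*7^(1/4)*y/3) + C3*sin(sqrt(3)*7^(1/4)*y/3) + C4*cos(sqrt(3)*7^(1/4)*y/3)


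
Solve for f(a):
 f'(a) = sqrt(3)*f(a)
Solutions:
 f(a) = C1*exp(sqrt(3)*a)


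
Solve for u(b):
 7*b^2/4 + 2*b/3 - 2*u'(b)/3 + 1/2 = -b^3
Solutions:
 u(b) = C1 + 3*b^4/8 + 7*b^3/8 + b^2/2 + 3*b/4


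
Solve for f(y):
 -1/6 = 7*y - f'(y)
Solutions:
 f(y) = C1 + 7*y^2/2 + y/6


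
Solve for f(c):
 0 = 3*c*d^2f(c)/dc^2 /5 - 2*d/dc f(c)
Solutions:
 f(c) = C1 + C2*c^(13/3)


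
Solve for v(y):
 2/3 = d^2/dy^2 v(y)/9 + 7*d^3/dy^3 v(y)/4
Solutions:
 v(y) = C1 + C2*y + C3*exp(-4*y/63) + 3*y^2


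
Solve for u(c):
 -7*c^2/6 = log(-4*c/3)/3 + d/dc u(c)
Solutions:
 u(c) = C1 - 7*c^3/18 - c*log(-c)/3 + c*(-log(2) + 1/3 + log(6)/3)


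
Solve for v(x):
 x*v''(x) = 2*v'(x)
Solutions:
 v(x) = C1 + C2*x^3


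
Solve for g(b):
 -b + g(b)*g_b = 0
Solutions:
 g(b) = -sqrt(C1 + b^2)
 g(b) = sqrt(C1 + b^2)


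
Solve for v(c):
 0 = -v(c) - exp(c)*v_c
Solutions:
 v(c) = C1*exp(exp(-c))


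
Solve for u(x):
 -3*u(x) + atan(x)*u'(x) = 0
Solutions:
 u(x) = C1*exp(3*Integral(1/atan(x), x))


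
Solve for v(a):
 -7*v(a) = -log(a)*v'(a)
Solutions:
 v(a) = C1*exp(7*li(a))


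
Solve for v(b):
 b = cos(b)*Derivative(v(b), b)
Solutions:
 v(b) = C1 + Integral(b/cos(b), b)


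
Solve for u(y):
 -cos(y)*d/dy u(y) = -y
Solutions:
 u(y) = C1 + Integral(y/cos(y), y)


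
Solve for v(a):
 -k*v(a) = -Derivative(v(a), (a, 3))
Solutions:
 v(a) = C1*exp(a*k^(1/3)) + C2*exp(a*k^(1/3)*(-1 + sqrt(3)*I)/2) + C3*exp(-a*k^(1/3)*(1 + sqrt(3)*I)/2)


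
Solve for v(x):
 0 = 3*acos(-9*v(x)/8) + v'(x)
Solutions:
 Integral(1/acos(-9*_y/8), (_y, v(x))) = C1 - 3*x


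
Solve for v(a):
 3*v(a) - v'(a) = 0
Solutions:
 v(a) = C1*exp(3*a)


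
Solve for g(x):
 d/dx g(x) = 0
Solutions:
 g(x) = C1


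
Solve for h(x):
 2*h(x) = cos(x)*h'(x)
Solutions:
 h(x) = C1*(sin(x) + 1)/(sin(x) - 1)


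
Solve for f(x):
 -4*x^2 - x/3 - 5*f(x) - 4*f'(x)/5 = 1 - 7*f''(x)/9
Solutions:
 f(x) = C1*exp(3*x*(6 - sqrt(911))/35) + C2*exp(3*x*(6 + sqrt(911))/35) - 4*x^2/5 + 71*x/375 - 13477/28125


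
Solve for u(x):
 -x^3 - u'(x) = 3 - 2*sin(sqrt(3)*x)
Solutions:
 u(x) = C1 - x^4/4 - 3*x - 2*sqrt(3)*cos(sqrt(3)*x)/3


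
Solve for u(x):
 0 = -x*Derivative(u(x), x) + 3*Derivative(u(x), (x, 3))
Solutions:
 u(x) = C1 + Integral(C2*airyai(3^(2/3)*x/3) + C3*airybi(3^(2/3)*x/3), x)


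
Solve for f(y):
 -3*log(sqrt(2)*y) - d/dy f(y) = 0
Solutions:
 f(y) = C1 - 3*y*log(y) - 3*y*log(2)/2 + 3*y


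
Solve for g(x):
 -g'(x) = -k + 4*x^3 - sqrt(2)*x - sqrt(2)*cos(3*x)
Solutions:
 g(x) = C1 + k*x - x^4 + sqrt(2)*x^2/2 + sqrt(2)*sin(3*x)/3


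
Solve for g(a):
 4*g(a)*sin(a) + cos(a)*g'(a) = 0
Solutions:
 g(a) = C1*cos(a)^4


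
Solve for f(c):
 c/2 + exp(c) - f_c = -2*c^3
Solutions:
 f(c) = C1 + c^4/2 + c^2/4 + exp(c)


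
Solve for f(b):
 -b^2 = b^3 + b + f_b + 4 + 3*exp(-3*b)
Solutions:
 f(b) = C1 - b^4/4 - b^3/3 - b^2/2 - 4*b + exp(-3*b)


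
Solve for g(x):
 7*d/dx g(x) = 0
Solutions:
 g(x) = C1


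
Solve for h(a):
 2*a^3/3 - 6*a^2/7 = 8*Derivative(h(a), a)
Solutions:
 h(a) = C1 + a^4/48 - a^3/28


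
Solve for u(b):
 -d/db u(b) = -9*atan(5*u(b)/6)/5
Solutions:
 Integral(1/atan(5*_y/6), (_y, u(b))) = C1 + 9*b/5


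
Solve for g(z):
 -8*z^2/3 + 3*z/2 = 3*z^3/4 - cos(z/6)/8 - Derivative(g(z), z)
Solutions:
 g(z) = C1 + 3*z^4/16 + 8*z^3/9 - 3*z^2/4 - 3*sin(z/6)/4


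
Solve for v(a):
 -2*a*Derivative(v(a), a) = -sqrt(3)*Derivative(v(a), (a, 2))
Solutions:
 v(a) = C1 + C2*erfi(3^(3/4)*a/3)


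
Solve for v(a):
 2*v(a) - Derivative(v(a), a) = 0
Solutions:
 v(a) = C1*exp(2*a)


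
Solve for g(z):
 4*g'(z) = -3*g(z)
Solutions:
 g(z) = C1*exp(-3*z/4)


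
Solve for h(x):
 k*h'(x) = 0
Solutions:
 h(x) = C1


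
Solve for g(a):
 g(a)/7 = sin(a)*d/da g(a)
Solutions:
 g(a) = C1*(cos(a) - 1)^(1/14)/(cos(a) + 1)^(1/14)


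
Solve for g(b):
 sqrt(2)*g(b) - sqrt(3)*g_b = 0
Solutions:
 g(b) = C1*exp(sqrt(6)*b/3)


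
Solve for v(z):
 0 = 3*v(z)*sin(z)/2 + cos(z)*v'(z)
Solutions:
 v(z) = C1*cos(z)^(3/2)


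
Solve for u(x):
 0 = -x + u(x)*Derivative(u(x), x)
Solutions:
 u(x) = -sqrt(C1 + x^2)
 u(x) = sqrt(C1 + x^2)


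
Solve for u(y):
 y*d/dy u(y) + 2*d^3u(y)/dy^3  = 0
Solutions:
 u(y) = C1 + Integral(C2*airyai(-2^(2/3)*y/2) + C3*airybi(-2^(2/3)*y/2), y)


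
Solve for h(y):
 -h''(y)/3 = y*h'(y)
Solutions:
 h(y) = C1 + C2*erf(sqrt(6)*y/2)


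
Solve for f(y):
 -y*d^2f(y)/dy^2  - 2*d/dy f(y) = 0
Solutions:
 f(y) = C1 + C2/y


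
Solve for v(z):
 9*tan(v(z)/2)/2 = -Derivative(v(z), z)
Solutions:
 v(z) = -2*asin(C1*exp(-9*z/4)) + 2*pi
 v(z) = 2*asin(C1*exp(-9*z/4))


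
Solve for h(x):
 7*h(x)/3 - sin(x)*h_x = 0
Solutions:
 h(x) = C1*(cos(x) - 1)^(7/6)/(cos(x) + 1)^(7/6)


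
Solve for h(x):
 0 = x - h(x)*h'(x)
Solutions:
 h(x) = -sqrt(C1 + x^2)
 h(x) = sqrt(C1 + x^2)


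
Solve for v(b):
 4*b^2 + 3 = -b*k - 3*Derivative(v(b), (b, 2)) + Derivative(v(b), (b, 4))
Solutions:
 v(b) = C1 + C2*b + C3*exp(-sqrt(3)*b) + C4*exp(sqrt(3)*b) - b^4/9 - b^3*k/18 - 17*b^2/18


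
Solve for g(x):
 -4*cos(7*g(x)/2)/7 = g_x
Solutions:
 g(x) = -2*asin((C1 + exp(4*x))/(C1 - exp(4*x)))/7 + 2*pi/7
 g(x) = 2*asin((C1 + exp(4*x))/(C1 - exp(4*x)))/7


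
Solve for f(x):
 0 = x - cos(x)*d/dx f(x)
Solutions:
 f(x) = C1 + Integral(x/cos(x), x)


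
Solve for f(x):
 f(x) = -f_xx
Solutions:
 f(x) = C1*sin(x) + C2*cos(x)


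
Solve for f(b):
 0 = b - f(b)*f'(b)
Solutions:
 f(b) = -sqrt(C1 + b^2)
 f(b) = sqrt(C1 + b^2)


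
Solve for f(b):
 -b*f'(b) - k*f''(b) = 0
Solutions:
 f(b) = C1 + C2*sqrt(k)*erf(sqrt(2)*b*sqrt(1/k)/2)


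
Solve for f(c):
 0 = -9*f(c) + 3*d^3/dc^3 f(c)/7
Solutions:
 f(c) = C3*exp(21^(1/3)*c) + (C1*sin(3^(5/6)*7^(1/3)*c/2) + C2*cos(3^(5/6)*7^(1/3)*c/2))*exp(-21^(1/3)*c/2)


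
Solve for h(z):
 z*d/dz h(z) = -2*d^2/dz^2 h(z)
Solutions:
 h(z) = C1 + C2*erf(z/2)


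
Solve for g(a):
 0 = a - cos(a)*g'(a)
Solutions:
 g(a) = C1 + Integral(a/cos(a), a)


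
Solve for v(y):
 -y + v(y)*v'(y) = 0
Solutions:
 v(y) = -sqrt(C1 + y^2)
 v(y) = sqrt(C1 + y^2)


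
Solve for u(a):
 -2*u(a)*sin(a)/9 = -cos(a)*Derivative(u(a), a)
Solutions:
 u(a) = C1/cos(a)^(2/9)


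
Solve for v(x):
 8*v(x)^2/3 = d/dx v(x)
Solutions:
 v(x) = -3/(C1 + 8*x)


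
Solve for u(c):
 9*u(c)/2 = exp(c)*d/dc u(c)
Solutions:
 u(c) = C1*exp(-9*exp(-c)/2)


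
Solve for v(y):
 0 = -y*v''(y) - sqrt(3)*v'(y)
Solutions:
 v(y) = C1 + C2*y^(1 - sqrt(3))


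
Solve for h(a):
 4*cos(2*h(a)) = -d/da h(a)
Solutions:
 h(a) = -asin((C1 + exp(16*a))/(C1 - exp(16*a)))/2 + pi/2
 h(a) = asin((C1 + exp(16*a))/(C1 - exp(16*a)))/2


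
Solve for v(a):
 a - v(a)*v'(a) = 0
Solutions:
 v(a) = -sqrt(C1 + a^2)
 v(a) = sqrt(C1 + a^2)


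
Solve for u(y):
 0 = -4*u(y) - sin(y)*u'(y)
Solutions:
 u(y) = C1*(cos(y)^2 + 2*cos(y) + 1)/(cos(y)^2 - 2*cos(y) + 1)


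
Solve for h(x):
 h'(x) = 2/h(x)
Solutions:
 h(x) = -sqrt(C1 + 4*x)
 h(x) = sqrt(C1 + 4*x)


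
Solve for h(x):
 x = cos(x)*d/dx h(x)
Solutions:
 h(x) = C1 + Integral(x/cos(x), x)


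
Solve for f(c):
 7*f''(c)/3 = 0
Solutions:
 f(c) = C1 + C2*c


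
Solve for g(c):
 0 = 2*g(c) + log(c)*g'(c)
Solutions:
 g(c) = C1*exp(-2*li(c))


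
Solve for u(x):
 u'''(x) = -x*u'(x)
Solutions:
 u(x) = C1 + Integral(C2*airyai(-x) + C3*airybi(-x), x)


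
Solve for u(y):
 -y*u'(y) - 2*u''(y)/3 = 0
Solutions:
 u(y) = C1 + C2*erf(sqrt(3)*y/2)


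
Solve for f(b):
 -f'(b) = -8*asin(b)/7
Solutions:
 f(b) = C1 + 8*b*asin(b)/7 + 8*sqrt(1 - b^2)/7


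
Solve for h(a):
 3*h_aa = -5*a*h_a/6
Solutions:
 h(a) = C1 + C2*erf(sqrt(5)*a/6)


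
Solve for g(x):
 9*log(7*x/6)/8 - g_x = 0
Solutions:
 g(x) = C1 + 9*x*log(x)/8 - 9*x*log(6)/8 - 9*x/8 + 9*x*log(7)/8


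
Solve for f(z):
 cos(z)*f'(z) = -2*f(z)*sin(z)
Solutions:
 f(z) = C1*cos(z)^2


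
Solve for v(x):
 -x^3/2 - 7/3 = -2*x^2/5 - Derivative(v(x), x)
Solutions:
 v(x) = C1 + x^4/8 - 2*x^3/15 + 7*x/3


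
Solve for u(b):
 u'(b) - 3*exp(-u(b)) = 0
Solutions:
 u(b) = log(C1 + 3*b)


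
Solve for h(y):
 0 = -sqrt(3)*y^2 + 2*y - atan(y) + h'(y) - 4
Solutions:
 h(y) = C1 + sqrt(3)*y^3/3 - y^2 + y*atan(y) + 4*y - log(y^2 + 1)/2


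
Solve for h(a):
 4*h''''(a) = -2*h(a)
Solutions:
 h(a) = (C1*sin(2^(1/4)*a/2) + C2*cos(2^(1/4)*a/2))*exp(-2^(1/4)*a/2) + (C3*sin(2^(1/4)*a/2) + C4*cos(2^(1/4)*a/2))*exp(2^(1/4)*a/2)


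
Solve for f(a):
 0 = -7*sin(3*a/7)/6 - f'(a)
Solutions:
 f(a) = C1 + 49*cos(3*a/7)/18


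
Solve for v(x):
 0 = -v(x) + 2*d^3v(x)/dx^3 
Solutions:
 v(x) = C3*exp(2^(2/3)*x/2) + (C1*sin(2^(2/3)*sqrt(3)*x/4) + C2*cos(2^(2/3)*sqrt(3)*x/4))*exp(-2^(2/3)*x/4)


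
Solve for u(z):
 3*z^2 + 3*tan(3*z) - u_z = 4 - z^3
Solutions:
 u(z) = C1 + z^4/4 + z^3 - 4*z - log(cos(3*z))


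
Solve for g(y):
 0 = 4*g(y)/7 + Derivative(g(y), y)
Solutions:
 g(y) = C1*exp(-4*y/7)


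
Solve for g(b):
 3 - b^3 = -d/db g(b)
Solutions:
 g(b) = C1 + b^4/4 - 3*b


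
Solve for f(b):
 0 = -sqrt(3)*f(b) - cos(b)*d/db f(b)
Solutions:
 f(b) = C1*(sin(b) - 1)^(sqrt(3)/2)/(sin(b) + 1)^(sqrt(3)/2)


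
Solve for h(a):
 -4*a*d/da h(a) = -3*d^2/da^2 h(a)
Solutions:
 h(a) = C1 + C2*erfi(sqrt(6)*a/3)


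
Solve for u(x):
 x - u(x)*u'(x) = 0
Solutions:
 u(x) = -sqrt(C1 + x^2)
 u(x) = sqrt(C1 + x^2)


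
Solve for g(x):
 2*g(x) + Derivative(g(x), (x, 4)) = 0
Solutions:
 g(x) = (C1*sin(2^(3/4)*x/2) + C2*cos(2^(3/4)*x/2))*exp(-2^(3/4)*x/2) + (C3*sin(2^(3/4)*x/2) + C4*cos(2^(3/4)*x/2))*exp(2^(3/4)*x/2)


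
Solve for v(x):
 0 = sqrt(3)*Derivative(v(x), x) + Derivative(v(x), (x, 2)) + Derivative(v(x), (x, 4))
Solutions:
 v(x) = C1 + C2*exp(2^(1/3)*sqrt(3)*x*(-2/(9 + sqrt(85))^(1/3) + 2^(1/3)*(9 + sqrt(85))^(1/3))/12)*sin(2^(1/3)*x*(2/(9 + sqrt(85))^(1/3) + 2^(1/3)*(9 + sqrt(85))^(1/3))/4) + C3*exp(2^(1/3)*sqrt(3)*x*(-2/(9 + sqrt(85))^(1/3) + 2^(1/3)*(9 + sqrt(85))^(1/3))/12)*cos(2^(1/3)*x*(2/(9 + sqrt(85))^(1/3) + 2^(1/3)*(9 + sqrt(85))^(1/3))/4) + C4*exp(-2^(1/3)*sqrt(3)*x*(-2/(9 + sqrt(85))^(1/3) + 2^(1/3)*(9 + sqrt(85))^(1/3))/6)


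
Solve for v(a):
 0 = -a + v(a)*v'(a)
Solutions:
 v(a) = -sqrt(C1 + a^2)
 v(a) = sqrt(C1 + a^2)


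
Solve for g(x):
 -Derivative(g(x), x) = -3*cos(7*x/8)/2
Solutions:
 g(x) = C1 + 12*sin(7*x/8)/7


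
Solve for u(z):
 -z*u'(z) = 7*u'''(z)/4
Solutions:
 u(z) = C1 + Integral(C2*airyai(-14^(2/3)*z/7) + C3*airybi(-14^(2/3)*z/7), z)


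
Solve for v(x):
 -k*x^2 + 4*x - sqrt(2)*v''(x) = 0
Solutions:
 v(x) = C1 + C2*x - sqrt(2)*k*x^4/24 + sqrt(2)*x^3/3


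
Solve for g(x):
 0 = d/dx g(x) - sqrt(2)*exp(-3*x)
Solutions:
 g(x) = C1 - sqrt(2)*exp(-3*x)/3


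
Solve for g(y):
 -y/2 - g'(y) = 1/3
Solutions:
 g(y) = C1 - y^2/4 - y/3


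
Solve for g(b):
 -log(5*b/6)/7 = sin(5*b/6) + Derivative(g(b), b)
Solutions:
 g(b) = C1 - b*log(b)/7 - b*log(5)/7 + b/7 + b*log(6)/7 + 6*cos(5*b/6)/5


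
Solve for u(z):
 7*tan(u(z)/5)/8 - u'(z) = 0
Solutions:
 u(z) = -5*asin(C1*exp(7*z/40)) + 5*pi
 u(z) = 5*asin(C1*exp(7*z/40))


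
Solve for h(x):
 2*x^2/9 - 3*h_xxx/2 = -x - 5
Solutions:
 h(x) = C1 + C2*x + C3*x^2 + x^5/405 + x^4/36 + 5*x^3/9


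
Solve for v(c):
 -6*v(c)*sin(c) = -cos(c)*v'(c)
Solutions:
 v(c) = C1/cos(c)^6


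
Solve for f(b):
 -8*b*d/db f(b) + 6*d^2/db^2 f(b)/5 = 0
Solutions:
 f(b) = C1 + C2*erfi(sqrt(30)*b/3)


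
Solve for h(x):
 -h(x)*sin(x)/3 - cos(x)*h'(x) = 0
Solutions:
 h(x) = C1*cos(x)^(1/3)


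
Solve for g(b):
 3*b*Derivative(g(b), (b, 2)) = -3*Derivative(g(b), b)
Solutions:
 g(b) = C1 + C2*log(b)


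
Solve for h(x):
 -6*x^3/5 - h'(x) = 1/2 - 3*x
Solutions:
 h(x) = C1 - 3*x^4/10 + 3*x^2/2 - x/2


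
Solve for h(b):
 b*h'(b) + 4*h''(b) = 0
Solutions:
 h(b) = C1 + C2*erf(sqrt(2)*b/4)


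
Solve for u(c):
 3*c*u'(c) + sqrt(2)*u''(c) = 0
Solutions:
 u(c) = C1 + C2*erf(2^(1/4)*sqrt(3)*c/2)


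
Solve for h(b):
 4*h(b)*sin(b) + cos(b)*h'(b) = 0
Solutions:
 h(b) = C1*cos(b)^4


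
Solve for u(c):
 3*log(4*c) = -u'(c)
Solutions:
 u(c) = C1 - 3*c*log(c) - c*log(64) + 3*c


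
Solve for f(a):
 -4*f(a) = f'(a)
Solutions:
 f(a) = C1*exp(-4*a)


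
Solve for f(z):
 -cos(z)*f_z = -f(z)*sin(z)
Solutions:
 f(z) = C1/cos(z)


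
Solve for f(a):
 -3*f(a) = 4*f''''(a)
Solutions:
 f(a) = (C1*sin(3^(1/4)*a/2) + C2*cos(3^(1/4)*a/2))*exp(-3^(1/4)*a/2) + (C3*sin(3^(1/4)*a/2) + C4*cos(3^(1/4)*a/2))*exp(3^(1/4)*a/2)


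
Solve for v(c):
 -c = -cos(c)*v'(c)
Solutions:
 v(c) = C1 + Integral(c/cos(c), c)


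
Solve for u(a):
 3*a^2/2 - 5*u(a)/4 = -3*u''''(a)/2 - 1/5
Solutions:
 u(a) = C1*exp(-5^(1/4)*6^(3/4)*a/6) + C2*exp(5^(1/4)*6^(3/4)*a/6) + C3*sin(5^(1/4)*6^(3/4)*a/6) + C4*cos(5^(1/4)*6^(3/4)*a/6) + 6*a^2/5 + 4/25


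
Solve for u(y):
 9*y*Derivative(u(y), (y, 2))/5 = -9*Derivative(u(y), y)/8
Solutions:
 u(y) = C1 + C2*y^(3/8)


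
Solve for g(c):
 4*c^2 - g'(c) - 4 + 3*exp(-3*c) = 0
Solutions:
 g(c) = C1 + 4*c^3/3 - 4*c - exp(-3*c)


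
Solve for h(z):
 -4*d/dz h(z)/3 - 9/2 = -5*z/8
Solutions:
 h(z) = C1 + 15*z^2/64 - 27*z/8


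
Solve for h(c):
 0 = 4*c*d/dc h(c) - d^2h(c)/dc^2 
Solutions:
 h(c) = C1 + C2*erfi(sqrt(2)*c)


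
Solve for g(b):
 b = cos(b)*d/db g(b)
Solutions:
 g(b) = C1 + Integral(b/cos(b), b)


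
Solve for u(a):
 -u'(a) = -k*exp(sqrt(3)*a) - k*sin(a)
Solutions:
 u(a) = C1 + sqrt(3)*k*exp(sqrt(3)*a)/3 - k*cos(a)


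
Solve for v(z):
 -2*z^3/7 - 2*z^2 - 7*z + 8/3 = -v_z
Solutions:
 v(z) = C1 + z^4/14 + 2*z^3/3 + 7*z^2/2 - 8*z/3


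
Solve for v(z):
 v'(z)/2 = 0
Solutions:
 v(z) = C1


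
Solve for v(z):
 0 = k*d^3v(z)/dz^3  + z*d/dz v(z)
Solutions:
 v(z) = C1 + Integral(C2*airyai(z*(-1/k)^(1/3)) + C3*airybi(z*(-1/k)^(1/3)), z)


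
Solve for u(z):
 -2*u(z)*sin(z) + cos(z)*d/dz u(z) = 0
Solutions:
 u(z) = C1/cos(z)^2


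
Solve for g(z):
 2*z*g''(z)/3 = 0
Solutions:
 g(z) = C1 + C2*z


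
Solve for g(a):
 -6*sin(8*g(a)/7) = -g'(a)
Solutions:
 -6*a + 7*log(cos(8*g(a)/7) - 1)/16 - 7*log(cos(8*g(a)/7) + 1)/16 = C1


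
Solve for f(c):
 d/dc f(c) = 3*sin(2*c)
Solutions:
 f(c) = C1 - 3*cos(2*c)/2


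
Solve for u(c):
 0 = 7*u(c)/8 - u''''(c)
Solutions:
 u(c) = C1*exp(-14^(1/4)*c/2) + C2*exp(14^(1/4)*c/2) + C3*sin(14^(1/4)*c/2) + C4*cos(14^(1/4)*c/2)


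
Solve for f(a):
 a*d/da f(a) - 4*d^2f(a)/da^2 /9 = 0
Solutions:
 f(a) = C1 + C2*erfi(3*sqrt(2)*a/4)


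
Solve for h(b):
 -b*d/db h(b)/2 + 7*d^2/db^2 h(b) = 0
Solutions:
 h(b) = C1 + C2*erfi(sqrt(7)*b/14)


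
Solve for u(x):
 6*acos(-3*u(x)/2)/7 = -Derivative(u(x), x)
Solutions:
 Integral(1/acos(-3*_y/2), (_y, u(x))) = C1 - 6*x/7


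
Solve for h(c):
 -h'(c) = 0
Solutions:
 h(c) = C1


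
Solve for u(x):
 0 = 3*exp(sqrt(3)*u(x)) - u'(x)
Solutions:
 u(x) = sqrt(3)*(2*log(-1/(C1 + 3*x)) - log(3))/6


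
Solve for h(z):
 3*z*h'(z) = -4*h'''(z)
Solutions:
 h(z) = C1 + Integral(C2*airyai(-6^(1/3)*z/2) + C3*airybi(-6^(1/3)*z/2), z)


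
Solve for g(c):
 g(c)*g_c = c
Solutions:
 g(c) = -sqrt(C1 + c^2)
 g(c) = sqrt(C1 + c^2)


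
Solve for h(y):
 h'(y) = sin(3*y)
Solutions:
 h(y) = C1 - cos(3*y)/3


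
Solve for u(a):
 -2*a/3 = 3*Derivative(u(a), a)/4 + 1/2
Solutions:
 u(a) = C1 - 4*a^2/9 - 2*a/3


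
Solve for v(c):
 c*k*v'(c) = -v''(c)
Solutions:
 v(c) = Piecewise((-sqrt(2)*sqrt(pi)*C1*erf(sqrt(2)*c*sqrt(k)/2)/(2*sqrt(k)) - C2, (k > 0) | (k < 0)), (-C1*c - C2, True))


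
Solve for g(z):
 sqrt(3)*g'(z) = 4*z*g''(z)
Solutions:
 g(z) = C1 + C2*z^(sqrt(3)/4 + 1)


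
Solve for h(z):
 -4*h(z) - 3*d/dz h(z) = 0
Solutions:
 h(z) = C1*exp(-4*z/3)


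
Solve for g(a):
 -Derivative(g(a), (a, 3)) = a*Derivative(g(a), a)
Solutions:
 g(a) = C1 + Integral(C2*airyai(-a) + C3*airybi(-a), a)


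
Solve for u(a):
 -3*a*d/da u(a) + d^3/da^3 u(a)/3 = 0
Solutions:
 u(a) = C1 + Integral(C2*airyai(3^(2/3)*a) + C3*airybi(3^(2/3)*a), a)


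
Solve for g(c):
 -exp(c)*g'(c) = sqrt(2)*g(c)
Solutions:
 g(c) = C1*exp(sqrt(2)*exp(-c))


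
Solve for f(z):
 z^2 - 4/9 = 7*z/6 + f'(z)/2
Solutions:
 f(z) = C1 + 2*z^3/3 - 7*z^2/6 - 8*z/9


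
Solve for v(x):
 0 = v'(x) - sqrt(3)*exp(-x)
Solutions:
 v(x) = C1 - sqrt(3)*exp(-x)


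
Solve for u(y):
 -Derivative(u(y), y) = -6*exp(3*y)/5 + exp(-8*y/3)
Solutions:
 u(y) = C1 + 2*exp(3*y)/5 + 3*exp(-8*y/3)/8


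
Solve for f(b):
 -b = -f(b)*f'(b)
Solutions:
 f(b) = -sqrt(C1 + b^2)
 f(b) = sqrt(C1 + b^2)


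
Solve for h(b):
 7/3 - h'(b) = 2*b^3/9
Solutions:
 h(b) = C1 - b^4/18 + 7*b/3


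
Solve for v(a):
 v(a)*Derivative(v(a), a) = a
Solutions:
 v(a) = -sqrt(C1 + a^2)
 v(a) = sqrt(C1 + a^2)


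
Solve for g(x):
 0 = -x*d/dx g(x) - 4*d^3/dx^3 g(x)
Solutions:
 g(x) = C1 + Integral(C2*airyai(-2^(1/3)*x/2) + C3*airybi(-2^(1/3)*x/2), x)


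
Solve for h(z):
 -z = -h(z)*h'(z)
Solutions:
 h(z) = -sqrt(C1 + z^2)
 h(z) = sqrt(C1 + z^2)


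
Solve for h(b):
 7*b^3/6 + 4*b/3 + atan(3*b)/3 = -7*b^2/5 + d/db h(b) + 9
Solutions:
 h(b) = C1 + 7*b^4/24 + 7*b^3/15 + 2*b^2/3 + b*atan(3*b)/3 - 9*b - log(9*b^2 + 1)/18


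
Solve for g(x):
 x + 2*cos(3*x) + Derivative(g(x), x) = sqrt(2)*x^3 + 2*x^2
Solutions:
 g(x) = C1 + sqrt(2)*x^4/4 + 2*x^3/3 - x^2/2 - 2*sin(3*x)/3


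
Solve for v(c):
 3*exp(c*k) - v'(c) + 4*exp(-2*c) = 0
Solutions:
 v(c) = C1 - 2*exp(-2*c) + 3*exp(c*k)/k


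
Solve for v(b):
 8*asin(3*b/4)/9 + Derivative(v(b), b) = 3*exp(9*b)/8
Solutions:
 v(b) = C1 - 8*b*asin(3*b/4)/9 - 8*sqrt(16 - 9*b^2)/27 + exp(9*b)/24


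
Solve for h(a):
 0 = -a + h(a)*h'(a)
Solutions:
 h(a) = -sqrt(C1 + a^2)
 h(a) = sqrt(C1 + a^2)


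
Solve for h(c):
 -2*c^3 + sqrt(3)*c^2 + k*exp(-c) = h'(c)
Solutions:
 h(c) = C1 - c^4/2 + sqrt(3)*c^3/3 - k*exp(-c)


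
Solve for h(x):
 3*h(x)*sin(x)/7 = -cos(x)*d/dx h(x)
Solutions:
 h(x) = C1*cos(x)^(3/7)


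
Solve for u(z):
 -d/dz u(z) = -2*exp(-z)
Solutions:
 u(z) = C1 - 2*exp(-z)


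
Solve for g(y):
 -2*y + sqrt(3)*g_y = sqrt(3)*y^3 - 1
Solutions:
 g(y) = C1 + y^4/4 + sqrt(3)*y^2/3 - sqrt(3)*y/3


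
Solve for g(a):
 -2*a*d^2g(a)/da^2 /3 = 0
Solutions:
 g(a) = C1 + C2*a


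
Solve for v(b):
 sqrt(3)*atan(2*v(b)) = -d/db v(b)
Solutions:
 Integral(1/atan(2*_y), (_y, v(b))) = C1 - sqrt(3)*b


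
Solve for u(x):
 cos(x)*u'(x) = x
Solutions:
 u(x) = C1 + Integral(x/cos(x), x)


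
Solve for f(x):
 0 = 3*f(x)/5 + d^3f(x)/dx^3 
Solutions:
 f(x) = C3*exp(-3^(1/3)*5^(2/3)*x/5) + (C1*sin(3^(5/6)*5^(2/3)*x/10) + C2*cos(3^(5/6)*5^(2/3)*x/10))*exp(3^(1/3)*5^(2/3)*x/10)


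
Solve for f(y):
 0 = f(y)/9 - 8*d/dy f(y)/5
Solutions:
 f(y) = C1*exp(5*y/72)


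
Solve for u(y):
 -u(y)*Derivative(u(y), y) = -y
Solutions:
 u(y) = -sqrt(C1 + y^2)
 u(y) = sqrt(C1 + y^2)


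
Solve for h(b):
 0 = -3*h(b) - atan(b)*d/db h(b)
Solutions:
 h(b) = C1*exp(-3*Integral(1/atan(b), b))


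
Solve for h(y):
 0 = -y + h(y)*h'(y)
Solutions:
 h(y) = -sqrt(C1 + y^2)
 h(y) = sqrt(C1 + y^2)


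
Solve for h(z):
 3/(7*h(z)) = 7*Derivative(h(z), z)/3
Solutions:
 h(z) = -sqrt(C1 + 18*z)/7
 h(z) = sqrt(C1 + 18*z)/7


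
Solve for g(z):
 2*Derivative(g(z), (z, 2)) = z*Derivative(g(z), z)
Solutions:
 g(z) = C1 + C2*erfi(z/2)


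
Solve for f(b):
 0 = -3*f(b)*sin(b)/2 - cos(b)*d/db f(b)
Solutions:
 f(b) = C1*cos(b)^(3/2)


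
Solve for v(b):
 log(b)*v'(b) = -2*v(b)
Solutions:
 v(b) = C1*exp(-2*li(b))


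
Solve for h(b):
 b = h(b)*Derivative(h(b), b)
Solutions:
 h(b) = -sqrt(C1 + b^2)
 h(b) = sqrt(C1 + b^2)


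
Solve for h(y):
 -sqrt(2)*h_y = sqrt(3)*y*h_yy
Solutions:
 h(y) = C1 + C2*y^(1 - sqrt(6)/3)


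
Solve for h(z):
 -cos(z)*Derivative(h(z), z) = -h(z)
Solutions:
 h(z) = C1*sqrt(sin(z) + 1)/sqrt(sin(z) - 1)


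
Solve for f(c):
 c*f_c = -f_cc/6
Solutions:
 f(c) = C1 + C2*erf(sqrt(3)*c)


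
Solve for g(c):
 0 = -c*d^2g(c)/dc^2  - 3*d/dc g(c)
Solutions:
 g(c) = C1 + C2/c^2


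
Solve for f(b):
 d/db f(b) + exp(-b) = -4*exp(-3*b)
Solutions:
 f(b) = C1 + exp(-b) + 4*exp(-3*b)/3


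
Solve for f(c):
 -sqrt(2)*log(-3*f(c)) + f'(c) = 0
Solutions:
 -sqrt(2)*Integral(1/(log(-_y) + log(3)), (_y, f(c)))/2 = C1 - c


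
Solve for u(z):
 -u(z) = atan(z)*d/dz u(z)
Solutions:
 u(z) = C1*exp(-Integral(1/atan(z), z))


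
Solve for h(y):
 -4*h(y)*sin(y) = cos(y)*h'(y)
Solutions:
 h(y) = C1*cos(y)^4


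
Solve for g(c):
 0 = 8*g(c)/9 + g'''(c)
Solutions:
 g(c) = C3*exp(-2*3^(1/3)*c/3) + (C1*sin(3^(5/6)*c/3) + C2*cos(3^(5/6)*c/3))*exp(3^(1/3)*c/3)


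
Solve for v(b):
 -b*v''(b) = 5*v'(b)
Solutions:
 v(b) = C1 + C2/b^4


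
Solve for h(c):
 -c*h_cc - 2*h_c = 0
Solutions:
 h(c) = C1 + C2/c


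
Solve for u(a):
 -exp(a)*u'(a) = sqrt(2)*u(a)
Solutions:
 u(a) = C1*exp(sqrt(2)*exp(-a))


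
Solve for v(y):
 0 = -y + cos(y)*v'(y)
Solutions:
 v(y) = C1 + Integral(y/cos(y), y)


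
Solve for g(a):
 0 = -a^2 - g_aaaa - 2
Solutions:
 g(a) = C1 + C2*a + C3*a^2 + C4*a^3 - a^6/360 - a^4/12


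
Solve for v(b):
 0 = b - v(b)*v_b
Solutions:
 v(b) = -sqrt(C1 + b^2)
 v(b) = sqrt(C1 + b^2)


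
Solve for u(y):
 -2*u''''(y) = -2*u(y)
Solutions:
 u(y) = C1*exp(-y) + C2*exp(y) + C3*sin(y) + C4*cos(y)


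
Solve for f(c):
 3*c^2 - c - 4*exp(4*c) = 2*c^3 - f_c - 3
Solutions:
 f(c) = C1 + c^4/2 - c^3 + c^2/2 - 3*c + exp(4*c)


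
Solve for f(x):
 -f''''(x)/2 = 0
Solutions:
 f(x) = C1 + C2*x + C3*x^2 + C4*x^3


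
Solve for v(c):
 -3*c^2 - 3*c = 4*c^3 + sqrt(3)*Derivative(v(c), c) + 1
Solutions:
 v(c) = C1 - sqrt(3)*c^4/3 - sqrt(3)*c^3/3 - sqrt(3)*c^2/2 - sqrt(3)*c/3


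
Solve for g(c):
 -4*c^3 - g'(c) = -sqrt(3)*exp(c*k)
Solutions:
 g(c) = C1 - c^4 + sqrt(3)*exp(c*k)/k


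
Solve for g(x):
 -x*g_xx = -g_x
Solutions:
 g(x) = C1 + C2*x^2


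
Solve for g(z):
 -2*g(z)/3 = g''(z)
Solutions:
 g(z) = C1*sin(sqrt(6)*z/3) + C2*cos(sqrt(6)*z/3)


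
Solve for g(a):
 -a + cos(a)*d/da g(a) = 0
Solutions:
 g(a) = C1 + Integral(a/cos(a), a)


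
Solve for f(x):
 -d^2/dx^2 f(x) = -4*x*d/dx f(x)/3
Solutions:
 f(x) = C1 + C2*erfi(sqrt(6)*x/3)


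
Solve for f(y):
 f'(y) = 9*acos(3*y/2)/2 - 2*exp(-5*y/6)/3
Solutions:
 f(y) = C1 + 9*y*acos(3*y/2)/2 - 3*sqrt(4 - 9*y^2)/2 + 4*exp(-5*y/6)/5


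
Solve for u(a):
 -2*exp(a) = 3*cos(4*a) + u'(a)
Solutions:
 u(a) = C1 - 2*exp(a) - 3*sin(4*a)/4


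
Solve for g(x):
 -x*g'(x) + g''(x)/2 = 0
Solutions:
 g(x) = C1 + C2*erfi(x)


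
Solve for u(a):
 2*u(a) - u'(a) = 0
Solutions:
 u(a) = C1*exp(2*a)


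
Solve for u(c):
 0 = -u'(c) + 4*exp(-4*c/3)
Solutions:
 u(c) = C1 - 3*exp(-4*c/3)


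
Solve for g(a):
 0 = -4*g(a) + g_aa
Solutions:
 g(a) = C1*exp(-2*a) + C2*exp(2*a)


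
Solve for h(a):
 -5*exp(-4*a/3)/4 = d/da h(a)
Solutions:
 h(a) = C1 + 15*exp(-4*a/3)/16


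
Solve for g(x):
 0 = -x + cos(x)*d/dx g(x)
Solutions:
 g(x) = C1 + Integral(x/cos(x), x)


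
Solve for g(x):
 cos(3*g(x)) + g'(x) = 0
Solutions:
 g(x) = -asin((C1 + exp(6*x))/(C1 - exp(6*x)))/3 + pi/3
 g(x) = asin((C1 + exp(6*x))/(C1 - exp(6*x)))/3


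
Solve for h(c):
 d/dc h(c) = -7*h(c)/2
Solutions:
 h(c) = C1*exp(-7*c/2)


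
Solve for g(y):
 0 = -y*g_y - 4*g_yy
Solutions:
 g(y) = C1 + C2*erf(sqrt(2)*y/4)


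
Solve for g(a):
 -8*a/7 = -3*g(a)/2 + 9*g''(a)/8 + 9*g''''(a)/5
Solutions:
 g(a) = C1*exp(-sqrt(3)*a*sqrt(-15 + sqrt(2145))/12) + C2*exp(sqrt(3)*a*sqrt(-15 + sqrt(2145))/12) + C3*sin(sqrt(3)*a*sqrt(15 + sqrt(2145))/12) + C4*cos(sqrt(3)*a*sqrt(15 + sqrt(2145))/12) + 16*a/21


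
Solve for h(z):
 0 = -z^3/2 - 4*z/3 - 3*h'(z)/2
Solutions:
 h(z) = C1 - z^4/12 - 4*z^2/9


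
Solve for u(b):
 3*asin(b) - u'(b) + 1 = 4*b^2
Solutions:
 u(b) = C1 - 4*b^3/3 + 3*b*asin(b) + b + 3*sqrt(1 - b^2)


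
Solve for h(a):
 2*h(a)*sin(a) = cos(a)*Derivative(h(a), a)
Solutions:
 h(a) = C1/cos(a)^2


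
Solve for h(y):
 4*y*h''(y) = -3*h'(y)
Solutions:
 h(y) = C1 + C2*y^(1/4)


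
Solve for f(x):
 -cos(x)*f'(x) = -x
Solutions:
 f(x) = C1 + Integral(x/cos(x), x)


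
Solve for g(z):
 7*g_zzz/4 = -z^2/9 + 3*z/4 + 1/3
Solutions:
 g(z) = C1 + C2*z + C3*z^2 - z^5/945 + z^4/56 + 2*z^3/63


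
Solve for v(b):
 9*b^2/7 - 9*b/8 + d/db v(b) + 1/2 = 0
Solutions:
 v(b) = C1 - 3*b^3/7 + 9*b^2/16 - b/2


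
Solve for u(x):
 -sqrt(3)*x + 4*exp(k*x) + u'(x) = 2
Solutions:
 u(x) = C1 + sqrt(3)*x^2/2 + 2*x - 4*exp(k*x)/k


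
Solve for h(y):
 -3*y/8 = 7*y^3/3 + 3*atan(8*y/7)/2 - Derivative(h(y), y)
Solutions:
 h(y) = C1 + 7*y^4/12 + 3*y^2/16 + 3*y*atan(8*y/7)/2 - 21*log(64*y^2 + 49)/32


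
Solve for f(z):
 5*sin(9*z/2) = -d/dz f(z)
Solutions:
 f(z) = C1 + 10*cos(9*z/2)/9


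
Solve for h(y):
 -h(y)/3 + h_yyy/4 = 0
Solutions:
 h(y) = C3*exp(6^(2/3)*y/3) + (C1*sin(2^(2/3)*3^(1/6)*y/2) + C2*cos(2^(2/3)*3^(1/6)*y/2))*exp(-6^(2/3)*y/6)


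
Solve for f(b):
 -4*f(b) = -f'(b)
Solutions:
 f(b) = C1*exp(4*b)


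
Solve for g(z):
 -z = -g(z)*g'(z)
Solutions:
 g(z) = -sqrt(C1 + z^2)
 g(z) = sqrt(C1 + z^2)


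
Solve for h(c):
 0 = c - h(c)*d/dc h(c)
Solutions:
 h(c) = -sqrt(C1 + c^2)
 h(c) = sqrt(C1 + c^2)


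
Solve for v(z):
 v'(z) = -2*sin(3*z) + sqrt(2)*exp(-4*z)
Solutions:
 v(z) = C1 + 2*cos(3*z)/3 - sqrt(2)*exp(-4*z)/4


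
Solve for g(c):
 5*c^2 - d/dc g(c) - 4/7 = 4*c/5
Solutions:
 g(c) = C1 + 5*c^3/3 - 2*c^2/5 - 4*c/7


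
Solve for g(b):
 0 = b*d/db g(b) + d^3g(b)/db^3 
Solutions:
 g(b) = C1 + Integral(C2*airyai(-b) + C3*airybi(-b), b)


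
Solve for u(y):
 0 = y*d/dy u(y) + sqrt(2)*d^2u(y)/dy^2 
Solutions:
 u(y) = C1 + C2*erf(2^(1/4)*y/2)


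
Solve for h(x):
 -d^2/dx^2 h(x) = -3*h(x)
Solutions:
 h(x) = C1*exp(-sqrt(3)*x) + C2*exp(sqrt(3)*x)


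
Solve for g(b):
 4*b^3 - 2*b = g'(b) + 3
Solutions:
 g(b) = C1 + b^4 - b^2 - 3*b


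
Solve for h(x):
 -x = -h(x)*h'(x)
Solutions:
 h(x) = -sqrt(C1 + x^2)
 h(x) = sqrt(C1 + x^2)


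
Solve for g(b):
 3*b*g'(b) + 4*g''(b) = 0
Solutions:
 g(b) = C1 + C2*erf(sqrt(6)*b/4)


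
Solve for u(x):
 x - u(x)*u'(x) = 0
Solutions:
 u(x) = -sqrt(C1 + x^2)
 u(x) = sqrt(C1 + x^2)


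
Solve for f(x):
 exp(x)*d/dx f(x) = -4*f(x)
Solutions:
 f(x) = C1*exp(4*exp(-x))


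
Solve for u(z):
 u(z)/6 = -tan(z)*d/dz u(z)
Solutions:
 u(z) = C1/sin(z)^(1/6)


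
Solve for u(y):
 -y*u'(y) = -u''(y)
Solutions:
 u(y) = C1 + C2*erfi(sqrt(2)*y/2)


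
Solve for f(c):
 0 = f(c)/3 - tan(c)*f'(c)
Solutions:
 f(c) = C1*sin(c)^(1/3)


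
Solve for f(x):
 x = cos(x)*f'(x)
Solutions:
 f(x) = C1 + Integral(x/cos(x), x)


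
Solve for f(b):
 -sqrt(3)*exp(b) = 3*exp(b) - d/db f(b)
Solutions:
 f(b) = C1 + sqrt(3)*exp(b) + 3*exp(b)


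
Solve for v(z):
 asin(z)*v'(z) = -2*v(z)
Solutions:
 v(z) = C1*exp(-2*Integral(1/asin(z), z))


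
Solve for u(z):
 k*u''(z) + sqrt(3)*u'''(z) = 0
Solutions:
 u(z) = C1 + C2*z + C3*exp(-sqrt(3)*k*z/3)


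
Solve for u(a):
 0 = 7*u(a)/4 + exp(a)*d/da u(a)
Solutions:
 u(a) = C1*exp(7*exp(-a)/4)


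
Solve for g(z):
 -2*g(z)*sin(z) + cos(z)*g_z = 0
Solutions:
 g(z) = C1/cos(z)^2


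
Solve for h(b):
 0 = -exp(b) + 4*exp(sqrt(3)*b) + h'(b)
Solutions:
 h(b) = C1 + exp(b) - 4*sqrt(3)*exp(sqrt(3)*b)/3


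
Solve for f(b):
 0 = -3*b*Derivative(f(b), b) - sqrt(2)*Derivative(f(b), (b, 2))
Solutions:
 f(b) = C1 + C2*erf(2^(1/4)*sqrt(3)*b/2)


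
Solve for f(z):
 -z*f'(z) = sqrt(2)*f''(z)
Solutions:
 f(z) = C1 + C2*erf(2^(1/4)*z/2)


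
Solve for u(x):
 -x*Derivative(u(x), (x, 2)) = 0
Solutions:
 u(x) = C1 + C2*x


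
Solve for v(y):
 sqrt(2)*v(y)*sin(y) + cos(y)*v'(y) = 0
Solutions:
 v(y) = C1*cos(y)^(sqrt(2))


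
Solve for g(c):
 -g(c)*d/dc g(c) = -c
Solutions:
 g(c) = -sqrt(C1 + c^2)
 g(c) = sqrt(C1 + c^2)


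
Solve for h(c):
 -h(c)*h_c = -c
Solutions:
 h(c) = -sqrt(C1 + c^2)
 h(c) = sqrt(C1 + c^2)


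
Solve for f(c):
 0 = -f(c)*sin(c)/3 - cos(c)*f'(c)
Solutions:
 f(c) = C1*cos(c)^(1/3)


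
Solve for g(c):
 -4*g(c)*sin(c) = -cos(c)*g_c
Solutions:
 g(c) = C1/cos(c)^4


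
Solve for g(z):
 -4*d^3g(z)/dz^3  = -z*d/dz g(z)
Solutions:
 g(z) = C1 + Integral(C2*airyai(2^(1/3)*z/2) + C3*airybi(2^(1/3)*z/2), z)


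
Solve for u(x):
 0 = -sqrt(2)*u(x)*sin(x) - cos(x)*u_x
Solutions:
 u(x) = C1*cos(x)^(sqrt(2))


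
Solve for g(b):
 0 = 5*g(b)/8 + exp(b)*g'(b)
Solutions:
 g(b) = C1*exp(5*exp(-b)/8)


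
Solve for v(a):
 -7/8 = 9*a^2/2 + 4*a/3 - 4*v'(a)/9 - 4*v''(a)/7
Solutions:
 v(a) = C1 + C2*exp(-7*a/9) + 27*a^3/8 - 645*a^2/56 + 49527*a/1568


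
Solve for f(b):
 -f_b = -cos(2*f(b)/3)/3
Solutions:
 -b/3 - 3*log(sin(2*f(b)/3) - 1)/4 + 3*log(sin(2*f(b)/3) + 1)/4 = C1


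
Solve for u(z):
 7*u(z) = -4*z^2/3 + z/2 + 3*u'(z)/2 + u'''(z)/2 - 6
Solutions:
 u(z) = C3*exp(2*z) - 4*z^2/21 - z/98 + (C1*sin(sqrt(6)*z) + C2*cos(sqrt(6)*z))*exp(-z) - 1179/1372


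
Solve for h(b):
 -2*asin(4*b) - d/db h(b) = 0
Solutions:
 h(b) = C1 - 2*b*asin(4*b) - sqrt(1 - 16*b^2)/2


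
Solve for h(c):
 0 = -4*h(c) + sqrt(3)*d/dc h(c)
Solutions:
 h(c) = C1*exp(4*sqrt(3)*c/3)


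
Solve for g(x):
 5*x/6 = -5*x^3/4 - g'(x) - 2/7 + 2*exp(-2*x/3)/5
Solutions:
 g(x) = C1 - 5*x^4/16 - 5*x^2/12 - 2*x/7 - 3*exp(-2*x/3)/5


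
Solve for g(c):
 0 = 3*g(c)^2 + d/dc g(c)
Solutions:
 g(c) = 1/(C1 + 3*c)


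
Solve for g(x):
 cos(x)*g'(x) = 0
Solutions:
 g(x) = C1


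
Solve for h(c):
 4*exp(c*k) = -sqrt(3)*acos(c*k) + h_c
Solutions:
 h(c) = C1 + 4*Piecewise((exp(c*k)/k, Ne(k, 0)), (c, True)) + sqrt(3)*Piecewise((c*acos(c*k) - sqrt(-c^2*k^2 + 1)/k, Ne(k, 0)), (pi*c/2, True))


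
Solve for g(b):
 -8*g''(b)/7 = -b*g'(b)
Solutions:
 g(b) = C1 + C2*erfi(sqrt(7)*b/4)


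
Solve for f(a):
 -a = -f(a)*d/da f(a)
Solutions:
 f(a) = -sqrt(C1 + a^2)
 f(a) = sqrt(C1 + a^2)


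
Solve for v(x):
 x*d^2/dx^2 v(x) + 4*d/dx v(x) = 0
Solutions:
 v(x) = C1 + C2/x^3


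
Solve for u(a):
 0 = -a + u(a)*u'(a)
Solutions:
 u(a) = -sqrt(C1 + a^2)
 u(a) = sqrt(C1 + a^2)


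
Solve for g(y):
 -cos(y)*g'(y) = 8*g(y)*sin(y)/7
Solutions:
 g(y) = C1*cos(y)^(8/7)


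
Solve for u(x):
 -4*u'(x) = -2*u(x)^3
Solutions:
 u(x) = -sqrt(-1/(C1 + x))
 u(x) = sqrt(-1/(C1 + x))


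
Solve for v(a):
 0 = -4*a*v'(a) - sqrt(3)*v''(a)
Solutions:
 v(a) = C1 + C2*erf(sqrt(2)*3^(3/4)*a/3)


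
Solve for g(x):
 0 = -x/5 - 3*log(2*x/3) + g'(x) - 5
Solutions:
 g(x) = C1 + x^2/10 + 3*x*log(x) + x*log(8/27) + 2*x


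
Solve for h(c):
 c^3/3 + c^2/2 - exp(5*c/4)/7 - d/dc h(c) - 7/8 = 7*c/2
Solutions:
 h(c) = C1 + c^4/12 + c^3/6 - 7*c^2/4 - 7*c/8 - 4*exp(5*c/4)/35


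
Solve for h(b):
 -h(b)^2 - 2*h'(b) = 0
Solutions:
 h(b) = 2/(C1 + b)


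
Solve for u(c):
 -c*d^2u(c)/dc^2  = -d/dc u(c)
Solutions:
 u(c) = C1 + C2*c^2


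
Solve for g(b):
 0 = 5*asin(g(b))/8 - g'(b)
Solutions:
 Integral(1/asin(_y), (_y, g(b))) = C1 + 5*b/8


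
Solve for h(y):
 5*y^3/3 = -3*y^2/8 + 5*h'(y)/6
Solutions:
 h(y) = C1 + y^4/2 + 3*y^3/20


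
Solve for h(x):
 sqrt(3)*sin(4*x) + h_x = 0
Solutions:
 h(x) = C1 + sqrt(3)*cos(4*x)/4


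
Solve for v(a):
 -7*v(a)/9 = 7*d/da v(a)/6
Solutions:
 v(a) = C1*exp(-2*a/3)


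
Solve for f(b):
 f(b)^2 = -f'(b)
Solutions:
 f(b) = 1/(C1 + b)


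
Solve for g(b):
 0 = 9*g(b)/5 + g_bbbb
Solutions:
 g(b) = (C1*sin(5^(3/4)*sqrt(6)*b/10) + C2*cos(5^(3/4)*sqrt(6)*b/10))*exp(-5^(3/4)*sqrt(6)*b/10) + (C3*sin(5^(3/4)*sqrt(6)*b/10) + C4*cos(5^(3/4)*sqrt(6)*b/10))*exp(5^(3/4)*sqrt(6)*b/10)


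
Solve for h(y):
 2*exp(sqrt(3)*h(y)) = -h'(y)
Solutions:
 h(y) = sqrt(3)*(2*log(1/(C1 + 2*y)) - log(3))/6


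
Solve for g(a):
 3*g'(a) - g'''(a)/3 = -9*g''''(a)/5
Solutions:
 g(a) = C1 + C2*exp(a*(10*2^(1/3)*5^(2/3)/(243*sqrt(531141) + 177097)^(1/3) + 20 + 2^(2/3)*5^(1/3)*(243*sqrt(531141) + 177097)^(1/3))/324)*sin(10^(1/3)*sqrt(3)*a*(-2^(1/3)*(243*sqrt(531141) + 177097)^(1/3) + 10*5^(1/3)/(243*sqrt(531141) + 177097)^(1/3))/324) + C3*exp(a*(10*2^(1/3)*5^(2/3)/(243*sqrt(531141) + 177097)^(1/3) + 20 + 2^(2/3)*5^(1/3)*(243*sqrt(531141) + 177097)^(1/3))/324)*cos(10^(1/3)*sqrt(3)*a*(-2^(1/3)*(243*sqrt(531141) + 177097)^(1/3) + 10*5^(1/3)/(243*sqrt(531141) + 177097)^(1/3))/324) + C4*exp(a*(-2^(2/3)*5^(1/3)*(243*sqrt(531141) + 177097)^(1/3) - 10*2^(1/3)*5^(2/3)/(243*sqrt(531141) + 177097)^(1/3) + 10)/162)


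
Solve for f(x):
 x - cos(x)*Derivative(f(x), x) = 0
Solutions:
 f(x) = C1 + Integral(x/cos(x), x)


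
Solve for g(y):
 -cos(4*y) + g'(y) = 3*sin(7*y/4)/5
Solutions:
 g(y) = C1 + sin(4*y)/4 - 12*cos(7*y/4)/35


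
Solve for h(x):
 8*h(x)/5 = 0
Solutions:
 h(x) = 0


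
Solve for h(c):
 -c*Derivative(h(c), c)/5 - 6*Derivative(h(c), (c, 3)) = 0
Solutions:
 h(c) = C1 + Integral(C2*airyai(-30^(2/3)*c/30) + C3*airybi(-30^(2/3)*c/30), c)


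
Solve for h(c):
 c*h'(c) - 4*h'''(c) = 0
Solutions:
 h(c) = C1 + Integral(C2*airyai(2^(1/3)*c/2) + C3*airybi(2^(1/3)*c/2), c)


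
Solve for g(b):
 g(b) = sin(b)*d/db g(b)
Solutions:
 g(b) = C1*sqrt(cos(b) - 1)/sqrt(cos(b) + 1)


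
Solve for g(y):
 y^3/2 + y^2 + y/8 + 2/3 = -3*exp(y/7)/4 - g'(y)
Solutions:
 g(y) = C1 - y^4/8 - y^3/3 - y^2/16 - 2*y/3 - 21*exp(y/7)/4


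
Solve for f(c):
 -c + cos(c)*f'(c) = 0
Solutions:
 f(c) = C1 + Integral(c/cos(c), c)


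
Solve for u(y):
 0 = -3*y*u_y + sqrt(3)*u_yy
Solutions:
 u(y) = C1 + C2*erfi(sqrt(2)*3^(1/4)*y/2)


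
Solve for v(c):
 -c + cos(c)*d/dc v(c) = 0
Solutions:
 v(c) = C1 + Integral(c/cos(c), c)


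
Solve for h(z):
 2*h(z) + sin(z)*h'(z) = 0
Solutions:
 h(z) = C1*(cos(z) + 1)/(cos(z) - 1)


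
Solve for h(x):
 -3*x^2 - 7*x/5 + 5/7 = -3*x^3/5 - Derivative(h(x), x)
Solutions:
 h(x) = C1 - 3*x^4/20 + x^3 + 7*x^2/10 - 5*x/7


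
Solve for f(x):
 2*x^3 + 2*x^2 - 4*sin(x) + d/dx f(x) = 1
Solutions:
 f(x) = C1 - x^4/2 - 2*x^3/3 + x - 4*cos(x)


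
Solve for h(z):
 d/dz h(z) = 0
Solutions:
 h(z) = C1


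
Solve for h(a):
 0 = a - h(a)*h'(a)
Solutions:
 h(a) = -sqrt(C1 + a^2)
 h(a) = sqrt(C1 + a^2)


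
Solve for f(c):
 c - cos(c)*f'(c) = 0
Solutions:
 f(c) = C1 + Integral(c/cos(c), c)


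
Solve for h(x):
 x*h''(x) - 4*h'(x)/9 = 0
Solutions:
 h(x) = C1 + C2*x^(13/9)


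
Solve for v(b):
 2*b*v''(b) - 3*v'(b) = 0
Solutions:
 v(b) = C1 + C2*b^(5/2)


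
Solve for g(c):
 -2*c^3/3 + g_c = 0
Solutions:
 g(c) = C1 + c^4/6


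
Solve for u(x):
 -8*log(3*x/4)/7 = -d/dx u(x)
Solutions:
 u(x) = C1 + 8*x*log(x)/7 - 16*x*log(2)/7 - 8*x/7 + 8*x*log(3)/7


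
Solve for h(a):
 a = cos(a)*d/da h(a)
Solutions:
 h(a) = C1 + Integral(a/cos(a), a)


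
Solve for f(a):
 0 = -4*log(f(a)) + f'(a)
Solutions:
 li(f(a)) = C1 + 4*a


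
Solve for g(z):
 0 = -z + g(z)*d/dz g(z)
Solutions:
 g(z) = -sqrt(C1 + z^2)
 g(z) = sqrt(C1 + z^2)


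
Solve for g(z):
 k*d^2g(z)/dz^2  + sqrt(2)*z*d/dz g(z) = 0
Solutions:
 g(z) = C1 + C2*sqrt(k)*erf(2^(3/4)*z*sqrt(1/k)/2)


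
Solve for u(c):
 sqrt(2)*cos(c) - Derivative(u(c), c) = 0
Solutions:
 u(c) = C1 + sqrt(2)*sin(c)


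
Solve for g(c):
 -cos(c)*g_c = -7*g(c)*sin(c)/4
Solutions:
 g(c) = C1/cos(c)^(7/4)


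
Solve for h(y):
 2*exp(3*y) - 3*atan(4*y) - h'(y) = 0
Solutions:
 h(y) = C1 - 3*y*atan(4*y) + 2*exp(3*y)/3 + 3*log(16*y^2 + 1)/8


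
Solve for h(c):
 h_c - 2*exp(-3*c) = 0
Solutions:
 h(c) = C1 - 2*exp(-3*c)/3


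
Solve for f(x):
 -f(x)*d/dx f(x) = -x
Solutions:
 f(x) = -sqrt(C1 + x^2)
 f(x) = sqrt(C1 + x^2)


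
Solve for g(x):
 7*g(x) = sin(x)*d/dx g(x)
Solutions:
 g(x) = C1*sqrt(cos(x) - 1)*(cos(x)^3 - 3*cos(x)^2 + 3*cos(x) - 1)/(sqrt(cos(x) + 1)*(cos(x)^3 + 3*cos(x)^2 + 3*cos(x) + 1))


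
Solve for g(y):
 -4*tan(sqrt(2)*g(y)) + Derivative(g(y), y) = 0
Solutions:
 g(y) = sqrt(2)*(pi - asin(C1*exp(4*sqrt(2)*y)))/2
 g(y) = sqrt(2)*asin(C1*exp(4*sqrt(2)*y))/2


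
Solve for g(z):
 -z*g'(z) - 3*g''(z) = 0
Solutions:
 g(z) = C1 + C2*erf(sqrt(6)*z/6)


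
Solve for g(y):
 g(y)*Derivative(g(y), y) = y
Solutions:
 g(y) = -sqrt(C1 + y^2)
 g(y) = sqrt(C1 + y^2)


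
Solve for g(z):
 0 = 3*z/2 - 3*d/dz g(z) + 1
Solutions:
 g(z) = C1 + z^2/4 + z/3


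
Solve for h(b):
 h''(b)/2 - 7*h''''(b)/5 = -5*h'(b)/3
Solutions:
 h(b) = C1 + C2*exp(-210^(1/3)*b*(210^(1/3)/(sqrt(43890) + 210)^(1/3) + (sqrt(43890) + 210)^(1/3))/84)*sin(3^(1/6)*70^(1/3)*b*(-3^(2/3)*(sqrt(43890) + 210)^(1/3) + 3*70^(1/3)/(sqrt(43890) + 210)^(1/3))/84) + C3*exp(-210^(1/3)*b*(210^(1/3)/(sqrt(43890) + 210)^(1/3) + (sqrt(43890) + 210)^(1/3))/84)*cos(3^(1/6)*70^(1/3)*b*(-3^(2/3)*(sqrt(43890) + 210)^(1/3) + 3*70^(1/3)/(sqrt(43890) + 210)^(1/3))/84) + C4*exp(210^(1/3)*b*(210^(1/3)/(sqrt(43890) + 210)^(1/3) + (sqrt(43890) + 210)^(1/3))/42)


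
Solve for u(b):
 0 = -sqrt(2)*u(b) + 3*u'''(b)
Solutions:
 u(b) = C3*exp(2^(1/6)*3^(2/3)*b/3) + (C1*sin(6^(1/6)*b/2) + C2*cos(6^(1/6)*b/2))*exp(-2^(1/6)*3^(2/3)*b/6)


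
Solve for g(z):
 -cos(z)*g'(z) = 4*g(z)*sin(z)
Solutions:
 g(z) = C1*cos(z)^4


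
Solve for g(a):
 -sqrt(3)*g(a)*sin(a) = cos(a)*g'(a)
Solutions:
 g(a) = C1*cos(a)^(sqrt(3))


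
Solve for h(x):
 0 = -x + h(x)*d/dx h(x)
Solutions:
 h(x) = -sqrt(C1 + x^2)
 h(x) = sqrt(C1 + x^2)


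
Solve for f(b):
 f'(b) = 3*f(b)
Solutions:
 f(b) = C1*exp(3*b)


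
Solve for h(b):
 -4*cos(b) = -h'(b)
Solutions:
 h(b) = C1 + 4*sin(b)


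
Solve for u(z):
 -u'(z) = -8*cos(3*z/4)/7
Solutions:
 u(z) = C1 + 32*sin(3*z/4)/21


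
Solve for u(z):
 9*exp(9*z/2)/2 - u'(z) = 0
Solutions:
 u(z) = C1 + exp(9*z/2)


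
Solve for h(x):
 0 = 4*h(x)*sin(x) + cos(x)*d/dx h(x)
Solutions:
 h(x) = C1*cos(x)^4


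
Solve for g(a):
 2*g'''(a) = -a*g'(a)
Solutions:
 g(a) = C1 + Integral(C2*airyai(-2^(2/3)*a/2) + C3*airybi(-2^(2/3)*a/2), a)


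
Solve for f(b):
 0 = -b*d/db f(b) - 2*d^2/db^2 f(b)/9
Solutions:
 f(b) = C1 + C2*erf(3*b/2)


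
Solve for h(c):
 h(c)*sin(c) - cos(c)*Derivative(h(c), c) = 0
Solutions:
 h(c) = C1/cos(c)
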